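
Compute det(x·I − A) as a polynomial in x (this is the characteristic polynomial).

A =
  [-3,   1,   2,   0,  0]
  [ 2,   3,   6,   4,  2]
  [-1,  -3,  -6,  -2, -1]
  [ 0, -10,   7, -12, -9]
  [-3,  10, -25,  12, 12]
x^5 + 6*x^4 - 18*x^3 - 216*x^2 - 567*x - 486

Expanding det(x·I − A) (e.g. by cofactor expansion or by noting that A is similar to its Jordan form J, which has the same characteristic polynomial as A) gives
  χ_A(x) = x^5 + 6*x^4 - 18*x^3 - 216*x^2 - 567*x - 486
which factors as (x - 6)*(x + 3)^4. The eigenvalues (with algebraic multiplicities) are λ = -3 with multiplicity 4, λ = 6 with multiplicity 1.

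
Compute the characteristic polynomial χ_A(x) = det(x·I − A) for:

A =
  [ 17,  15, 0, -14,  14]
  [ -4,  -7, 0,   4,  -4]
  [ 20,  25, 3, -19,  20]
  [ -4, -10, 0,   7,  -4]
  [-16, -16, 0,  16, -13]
x^5 - 7*x^4 + 10*x^3 + 18*x^2 - 27*x - 27

Expanding det(x·I − A) (e.g. by cofactor expansion or by noting that A is similar to its Jordan form J, which has the same characteristic polynomial as A) gives
  χ_A(x) = x^5 - 7*x^4 + 10*x^3 + 18*x^2 - 27*x - 27
which factors as (x - 3)^3*(x + 1)^2. The eigenvalues (with algebraic multiplicities) are λ = -1 with multiplicity 2, λ = 3 with multiplicity 3.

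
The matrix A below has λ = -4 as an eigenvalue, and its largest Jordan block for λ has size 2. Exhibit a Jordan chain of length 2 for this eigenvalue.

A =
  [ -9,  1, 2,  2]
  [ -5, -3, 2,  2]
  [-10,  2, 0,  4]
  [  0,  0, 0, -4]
A Jordan chain for λ = -4 of length 2:
v_1 = (-5, -5, -10, 0)ᵀ
v_2 = (1, 0, 0, 0)ᵀ

Let N = A − (-4)·I. We want v_2 with N^2 v_2 = 0 but N^1 v_2 ≠ 0; then v_{j-1} := N · v_j for j = 2, …, 2.

Pick v_2 = (1, 0, 0, 0)ᵀ.
Then v_1 = N · v_2 = (-5, -5, -10, 0)ᵀ.

Sanity check: (A − (-4)·I) v_1 = (0, 0, 0, 0)ᵀ = 0. ✓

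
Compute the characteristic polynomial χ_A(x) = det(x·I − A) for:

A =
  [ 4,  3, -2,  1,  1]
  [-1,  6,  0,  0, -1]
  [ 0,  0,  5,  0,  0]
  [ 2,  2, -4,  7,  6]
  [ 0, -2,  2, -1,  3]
x^5 - 25*x^4 + 250*x^3 - 1250*x^2 + 3125*x - 3125

Expanding det(x·I − A) (e.g. by cofactor expansion or by noting that A is similar to its Jordan form J, which has the same characteristic polynomial as A) gives
  χ_A(x) = x^5 - 25*x^4 + 250*x^3 - 1250*x^2 + 3125*x - 3125
which factors as (x - 5)^5. The eigenvalues (with algebraic multiplicities) are λ = 5 with multiplicity 5.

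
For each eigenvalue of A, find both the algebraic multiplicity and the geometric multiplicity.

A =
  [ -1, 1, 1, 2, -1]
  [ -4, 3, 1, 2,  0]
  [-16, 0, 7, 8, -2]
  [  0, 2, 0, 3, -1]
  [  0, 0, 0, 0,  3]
λ = 3: alg = 5, geom = 2

Step 1 — factor the characteristic polynomial to read off the algebraic multiplicities:
  χ_A(x) = (x - 3)^5

Step 2 — compute geometric multiplicities via the rank-nullity identity g(λ) = n − rank(A − λI):
  rank(A − (3)·I) = 3, so dim ker(A − (3)·I) = n − 3 = 2

Summary:
  λ = 3: algebraic multiplicity = 5, geometric multiplicity = 2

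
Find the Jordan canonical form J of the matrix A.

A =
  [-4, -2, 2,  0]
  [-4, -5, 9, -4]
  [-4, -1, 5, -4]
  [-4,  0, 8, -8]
J_2(-4) ⊕ J_1(-4) ⊕ J_1(0)

The characteristic polynomial is
  det(x·I − A) = x^4 + 12*x^3 + 48*x^2 + 64*x = x*(x + 4)^3

Eigenvalues and multiplicities (the geometric multiplicity of λ is n − rank(A − λI), which equals the number of Jordan blocks for λ):
  λ = -4: algebraic multiplicity = 3, geometric multiplicity = 2
  λ = 0: algebraic multiplicity = 1, geometric multiplicity = 1

Determining the block sizes for each eigenvalue:
  λ = -4: 2 blocks summing to 3 forces exactly one block of size 2 and the rest size 1 → block sizes [2, 1]
  λ = 0: one block (gm = 1), so the single block has size am = 1 → block sizes [1]

Assembling the blocks gives a Jordan form
J =
  [-4,  1,  0, 0]
  [ 0, -4,  0, 0]
  [ 0,  0, -4, 0]
  [ 0,  0,  0, 0]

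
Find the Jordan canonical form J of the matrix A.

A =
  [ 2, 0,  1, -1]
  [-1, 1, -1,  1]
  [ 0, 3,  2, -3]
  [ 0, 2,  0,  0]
J_3(1) ⊕ J_1(2)

The characteristic polynomial is
  det(x·I − A) = x^4 - 5*x^3 + 9*x^2 - 7*x + 2 = (x - 2)*(x - 1)^3

Eigenvalues and multiplicities (the geometric multiplicity of λ is n − rank(A − λI), which equals the number of Jordan blocks for λ):
  λ = 1: algebraic multiplicity = 3, geometric multiplicity = 1
  λ = 2: algebraic multiplicity = 1, geometric multiplicity = 1

Determining the block sizes for each eigenvalue:
  λ = 1: one block (gm = 1), so the single block has size am = 3 → block sizes [3]
  λ = 2: one block (gm = 1), so the single block has size am = 1 → block sizes [1]

Assembling the blocks gives a Jordan form
J =
  [1, 1, 0, 0]
  [0, 1, 1, 0]
  [0, 0, 1, 0]
  [0, 0, 0, 2]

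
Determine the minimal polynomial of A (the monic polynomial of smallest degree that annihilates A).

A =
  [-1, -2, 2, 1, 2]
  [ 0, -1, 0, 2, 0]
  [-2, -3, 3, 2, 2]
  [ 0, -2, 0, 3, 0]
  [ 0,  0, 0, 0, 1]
x^2 - 2*x + 1

The characteristic polynomial is χ_A(x) = (x - 1)^5, so the eigenvalues are known. The minimal polynomial is
  m_A(x) = Π_λ (x − λ)^{k_λ}
where k_λ is the size of the *largest* Jordan block for λ (equivalently, the smallest k with (A − λI)^k v = 0 for every generalised eigenvector v of λ).

  λ = 1: largest Jordan block has size 2, contributing (x − 1)^2

So m_A(x) = (x - 1)^2 = x^2 - 2*x + 1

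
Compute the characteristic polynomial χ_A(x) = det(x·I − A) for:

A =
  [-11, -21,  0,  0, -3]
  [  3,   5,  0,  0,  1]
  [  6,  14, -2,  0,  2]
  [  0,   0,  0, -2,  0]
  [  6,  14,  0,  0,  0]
x^5 + 10*x^4 + 40*x^3 + 80*x^2 + 80*x + 32

Expanding det(x·I − A) (e.g. by cofactor expansion or by noting that A is similar to its Jordan form J, which has the same characteristic polynomial as A) gives
  χ_A(x) = x^5 + 10*x^4 + 40*x^3 + 80*x^2 + 80*x + 32
which factors as (x + 2)^5. The eigenvalues (with algebraic multiplicities) are λ = -2 with multiplicity 5.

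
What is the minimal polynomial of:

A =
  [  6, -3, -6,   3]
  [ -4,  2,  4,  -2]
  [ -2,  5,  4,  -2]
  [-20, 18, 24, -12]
x^2

The characteristic polynomial is χ_A(x) = x^4, so the eigenvalues are known. The minimal polynomial is
  m_A(x) = Π_λ (x − λ)^{k_λ}
where k_λ is the size of the *largest* Jordan block for λ (equivalently, the smallest k with (A − λI)^k v = 0 for every generalised eigenvector v of λ).

  λ = 0: largest Jordan block has size 2, contributing (x − 0)^2

So m_A(x) = x^2 = x^2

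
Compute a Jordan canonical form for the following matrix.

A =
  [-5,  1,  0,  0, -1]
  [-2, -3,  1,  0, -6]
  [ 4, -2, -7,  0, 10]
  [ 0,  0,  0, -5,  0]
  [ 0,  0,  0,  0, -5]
J_3(-5) ⊕ J_1(-5) ⊕ J_1(-5)

The characteristic polynomial is
  det(x·I − A) = x^5 + 25*x^4 + 250*x^3 + 1250*x^2 + 3125*x + 3125 = (x + 5)^5

Eigenvalues and multiplicities (the geometric multiplicity of λ is n − rank(A − λI), which equals the number of Jordan blocks for λ):
  λ = -5: algebraic multiplicity = 5, geometric multiplicity = 3

Determining the block sizes for each eigenvalue:
  λ = -5: with am = 5 and gm = 3, the partition is not yet determined (e.g. several partitions of 5 into 3 parts exist). Let N = A − (-5)·I. Computing rank(N^1) = 2, rank(N^2) = 1, rank(N^3) = 0; the number of blocks of size ≥ j is rank(N^{j−1}) − rank(N^j), giving [3, 1, 1]. So we have 1 block(s) of size 3, 2 block(s) of size 1 → block sizes [3, 1, 1]

Assembling the blocks gives a Jordan form
J =
  [-5,  1,  0,  0,  0]
  [ 0, -5,  1,  0,  0]
  [ 0,  0, -5,  0,  0]
  [ 0,  0,  0, -5,  0]
  [ 0,  0,  0,  0, -5]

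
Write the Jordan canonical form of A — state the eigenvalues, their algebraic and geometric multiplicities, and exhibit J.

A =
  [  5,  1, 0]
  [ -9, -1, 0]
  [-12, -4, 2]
J_2(2) ⊕ J_1(2)

The characteristic polynomial is
  det(x·I − A) = x^3 - 6*x^2 + 12*x - 8 = (x - 2)^3

Eigenvalues and multiplicities (the geometric multiplicity of λ is n − rank(A − λI), which equals the number of Jordan blocks for λ):
  λ = 2: algebraic multiplicity = 3, geometric multiplicity = 2

Determining the block sizes for each eigenvalue:
  λ = 2: 2 blocks summing to 3 forces exactly one block of size 2 and the rest size 1 → block sizes [2, 1]

Assembling the blocks gives a Jordan form
J =
  [2, 1, 0]
  [0, 2, 0]
  [0, 0, 2]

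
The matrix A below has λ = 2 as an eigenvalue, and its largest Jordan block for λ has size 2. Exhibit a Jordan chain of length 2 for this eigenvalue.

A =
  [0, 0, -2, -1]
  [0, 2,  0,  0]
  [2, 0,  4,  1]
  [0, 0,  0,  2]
A Jordan chain for λ = 2 of length 2:
v_1 = (-2, 0, 2, 0)ᵀ
v_2 = (1, 0, 0, 0)ᵀ

Let N = A − (2)·I. We want v_2 with N^2 v_2 = 0 but N^1 v_2 ≠ 0; then v_{j-1} := N · v_j for j = 2, …, 2.

Pick v_2 = (1, 0, 0, 0)ᵀ.
Then v_1 = N · v_2 = (-2, 0, 2, 0)ᵀ.

Sanity check: (A − (2)·I) v_1 = (0, 0, 0, 0)ᵀ = 0. ✓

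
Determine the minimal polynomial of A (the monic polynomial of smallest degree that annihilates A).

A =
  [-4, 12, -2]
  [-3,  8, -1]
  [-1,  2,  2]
x^3 - 6*x^2 + 12*x - 8

The characteristic polynomial is χ_A(x) = (x - 2)^3, so the eigenvalues are known. The minimal polynomial is
  m_A(x) = Π_λ (x − λ)^{k_λ}
where k_λ is the size of the *largest* Jordan block for λ (equivalently, the smallest k with (A − λI)^k v = 0 for every generalised eigenvector v of λ).

  λ = 2: largest Jordan block has size 3, contributing (x − 2)^3

So m_A(x) = (x - 2)^3 = x^3 - 6*x^2 + 12*x - 8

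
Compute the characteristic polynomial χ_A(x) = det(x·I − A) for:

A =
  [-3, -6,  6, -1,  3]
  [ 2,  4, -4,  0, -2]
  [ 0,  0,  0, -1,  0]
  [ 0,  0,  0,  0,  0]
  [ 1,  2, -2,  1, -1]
x^5

Expanding det(x·I − A) (e.g. by cofactor expansion or by noting that A is similar to its Jordan form J, which has the same characteristic polynomial as A) gives
  χ_A(x) = x^5
which factors as x^5. The eigenvalues (with algebraic multiplicities) are λ = 0 with multiplicity 5.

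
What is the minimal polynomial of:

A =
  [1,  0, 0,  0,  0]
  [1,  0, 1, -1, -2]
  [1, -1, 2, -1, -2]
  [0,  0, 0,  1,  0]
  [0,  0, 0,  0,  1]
x^2 - 2*x + 1

The characteristic polynomial is χ_A(x) = (x - 1)^5, so the eigenvalues are known. The minimal polynomial is
  m_A(x) = Π_λ (x − λ)^{k_λ}
where k_λ is the size of the *largest* Jordan block for λ (equivalently, the smallest k with (A − λI)^k v = 0 for every generalised eigenvector v of λ).

  λ = 1: largest Jordan block has size 2, contributing (x − 1)^2

So m_A(x) = (x - 1)^2 = x^2 - 2*x + 1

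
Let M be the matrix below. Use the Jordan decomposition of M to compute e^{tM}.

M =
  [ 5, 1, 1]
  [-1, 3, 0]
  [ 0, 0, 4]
e^{tM} =
  [t*exp(4*t) + exp(4*t), t*exp(4*t), t^2*exp(4*t)/2 + t*exp(4*t)]
  [-t*exp(4*t), -t*exp(4*t) + exp(4*t), -t^2*exp(4*t)/2]
  [0, 0, exp(4*t)]

Strategy: write M = P · J · P⁻¹ where J is a Jordan canonical form, so e^{tM} = P · e^{tJ} · P⁻¹, and e^{tJ} can be computed block-by-block.

M has Jordan form
J =
  [4, 1, 0]
  [0, 4, 1]
  [0, 0, 4]
(up to reordering of blocks).

Per-block formulas:
  For a 3×3 Jordan block J_3(4): exp(t · J_3(4)) = e^(4t)·(I + t·N + (t^2/2)·N^2), where N is the 3×3 nilpotent shift.

After assembling e^{tJ} and conjugating by P, we get:

e^{tM} =
  [t*exp(4*t) + exp(4*t), t*exp(4*t), t^2*exp(4*t)/2 + t*exp(4*t)]
  [-t*exp(4*t), -t*exp(4*t) + exp(4*t), -t^2*exp(4*t)/2]
  [0, 0, exp(4*t)]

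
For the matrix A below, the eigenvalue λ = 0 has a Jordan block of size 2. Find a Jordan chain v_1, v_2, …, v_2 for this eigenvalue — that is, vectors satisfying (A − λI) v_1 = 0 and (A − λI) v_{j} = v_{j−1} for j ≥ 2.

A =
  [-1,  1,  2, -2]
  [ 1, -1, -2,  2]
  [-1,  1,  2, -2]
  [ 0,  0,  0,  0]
A Jordan chain for λ = 0 of length 2:
v_1 = (-1, 1, -1, 0)ᵀ
v_2 = (1, 0, 0, 0)ᵀ

Let N = A − (0)·I. We want v_2 with N^2 v_2 = 0 but N^1 v_2 ≠ 0; then v_{j-1} := N · v_j for j = 2, …, 2.

Pick v_2 = (1, 0, 0, 0)ᵀ.
Then v_1 = N · v_2 = (-1, 1, -1, 0)ᵀ.

Sanity check: (A − (0)·I) v_1 = (0, 0, 0, 0)ᵀ = 0. ✓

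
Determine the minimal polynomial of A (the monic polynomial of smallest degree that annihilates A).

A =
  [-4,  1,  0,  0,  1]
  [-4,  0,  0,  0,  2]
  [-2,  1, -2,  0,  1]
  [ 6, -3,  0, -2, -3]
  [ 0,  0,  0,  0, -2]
x^2 + 4*x + 4

The characteristic polynomial is χ_A(x) = (x + 2)^5, so the eigenvalues are known. The minimal polynomial is
  m_A(x) = Π_λ (x − λ)^{k_λ}
where k_λ is the size of the *largest* Jordan block for λ (equivalently, the smallest k with (A − λI)^k v = 0 for every generalised eigenvector v of λ).

  λ = -2: largest Jordan block has size 2, contributing (x + 2)^2

So m_A(x) = (x + 2)^2 = x^2 + 4*x + 4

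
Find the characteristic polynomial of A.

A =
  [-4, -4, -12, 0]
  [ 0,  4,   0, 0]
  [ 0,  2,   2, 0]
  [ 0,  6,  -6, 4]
x^4 - 6*x^3 - 8*x^2 + 96*x - 128

Expanding det(x·I − A) (e.g. by cofactor expansion or by noting that A is similar to its Jordan form J, which has the same characteristic polynomial as A) gives
  χ_A(x) = x^4 - 6*x^3 - 8*x^2 + 96*x - 128
which factors as (x - 4)^2*(x - 2)*(x + 4). The eigenvalues (with algebraic multiplicities) are λ = -4 with multiplicity 1, λ = 2 with multiplicity 1, λ = 4 with multiplicity 2.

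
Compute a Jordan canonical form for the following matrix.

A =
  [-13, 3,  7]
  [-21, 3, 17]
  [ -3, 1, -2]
J_3(-4)

The characteristic polynomial is
  det(x·I − A) = x^3 + 12*x^2 + 48*x + 64 = (x + 4)^3

Eigenvalues and multiplicities (the geometric multiplicity of λ is n − rank(A − λI), which equals the number of Jordan blocks for λ):
  λ = -4: algebraic multiplicity = 3, geometric multiplicity = 1

Determining the block sizes for each eigenvalue:
  λ = -4: one block (gm = 1), so the single block has size am = 3 → block sizes [3]

Assembling the blocks gives a Jordan form
J =
  [-4,  1,  0]
  [ 0, -4,  1]
  [ 0,  0, -4]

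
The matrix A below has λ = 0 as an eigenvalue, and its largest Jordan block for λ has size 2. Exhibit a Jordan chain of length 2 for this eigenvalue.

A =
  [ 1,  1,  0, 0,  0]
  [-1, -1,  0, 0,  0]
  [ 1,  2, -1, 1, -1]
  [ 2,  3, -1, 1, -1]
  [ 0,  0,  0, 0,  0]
A Jordan chain for λ = 0 of length 2:
v_1 = (1, -1, 1, 2, 0)ᵀ
v_2 = (1, 0, 0, 0, 0)ᵀ

Let N = A − (0)·I. We want v_2 with N^2 v_2 = 0 but N^1 v_2 ≠ 0; then v_{j-1} := N · v_j for j = 2, …, 2.

Pick v_2 = (1, 0, 0, 0, 0)ᵀ.
Then v_1 = N · v_2 = (1, -1, 1, 2, 0)ᵀ.

Sanity check: (A − (0)·I) v_1 = (0, 0, 0, 0, 0)ᵀ = 0. ✓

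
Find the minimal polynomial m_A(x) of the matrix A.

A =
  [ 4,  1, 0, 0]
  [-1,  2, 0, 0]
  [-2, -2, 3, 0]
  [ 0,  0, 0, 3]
x^2 - 6*x + 9

The characteristic polynomial is χ_A(x) = (x - 3)^4, so the eigenvalues are known. The minimal polynomial is
  m_A(x) = Π_λ (x − λ)^{k_λ}
where k_λ is the size of the *largest* Jordan block for λ (equivalently, the smallest k with (A − λI)^k v = 0 for every generalised eigenvector v of λ).

  λ = 3: largest Jordan block has size 2, contributing (x − 3)^2

So m_A(x) = (x - 3)^2 = x^2 - 6*x + 9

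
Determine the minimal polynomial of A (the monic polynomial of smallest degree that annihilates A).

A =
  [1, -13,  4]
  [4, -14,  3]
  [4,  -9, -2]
x^3 + 15*x^2 + 75*x + 125

The characteristic polynomial is χ_A(x) = (x + 5)^3, so the eigenvalues are known. The minimal polynomial is
  m_A(x) = Π_λ (x − λ)^{k_λ}
where k_λ is the size of the *largest* Jordan block for λ (equivalently, the smallest k with (A − λI)^k v = 0 for every generalised eigenvector v of λ).

  λ = -5: largest Jordan block has size 3, contributing (x + 5)^3

So m_A(x) = (x + 5)^3 = x^3 + 15*x^2 + 75*x + 125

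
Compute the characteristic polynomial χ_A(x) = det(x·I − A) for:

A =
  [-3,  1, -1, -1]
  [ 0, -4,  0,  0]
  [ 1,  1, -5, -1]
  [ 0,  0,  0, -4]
x^4 + 16*x^3 + 96*x^2 + 256*x + 256

Expanding det(x·I − A) (e.g. by cofactor expansion or by noting that A is similar to its Jordan form J, which has the same characteristic polynomial as A) gives
  χ_A(x) = x^4 + 16*x^3 + 96*x^2 + 256*x + 256
which factors as (x + 4)^4. The eigenvalues (with algebraic multiplicities) are λ = -4 with multiplicity 4.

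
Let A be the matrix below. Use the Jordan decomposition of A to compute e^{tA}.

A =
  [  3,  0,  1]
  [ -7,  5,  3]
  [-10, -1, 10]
e^{tA} =
  [-t^2*exp(6*t)/2 - 3*t*exp(6*t) + exp(6*t), -t^2*exp(6*t)/2, t^2*exp(6*t)/2 + t*exp(6*t)]
  [-t^2*exp(6*t) - 7*t*exp(6*t), -t^2*exp(6*t) - t*exp(6*t) + exp(6*t), t^2*exp(6*t) + 3*t*exp(6*t)]
  [-3*t^2*exp(6*t)/2 - 10*t*exp(6*t), -3*t^2*exp(6*t)/2 - t*exp(6*t), 3*t^2*exp(6*t)/2 + 4*t*exp(6*t) + exp(6*t)]

Strategy: write A = P · J · P⁻¹ where J is a Jordan canonical form, so e^{tA} = P · e^{tJ} · P⁻¹, and e^{tJ} can be computed block-by-block.

A has Jordan form
J =
  [6, 1, 0]
  [0, 6, 1]
  [0, 0, 6]
(up to reordering of blocks).

Per-block formulas:
  For a 3×3 Jordan block J_3(6): exp(t · J_3(6)) = e^(6t)·(I + t·N + (t^2/2)·N^2), where N is the 3×3 nilpotent shift.

After assembling e^{tJ} and conjugating by P, we get:

e^{tA} =
  [-t^2*exp(6*t)/2 - 3*t*exp(6*t) + exp(6*t), -t^2*exp(6*t)/2, t^2*exp(6*t)/2 + t*exp(6*t)]
  [-t^2*exp(6*t) - 7*t*exp(6*t), -t^2*exp(6*t) - t*exp(6*t) + exp(6*t), t^2*exp(6*t) + 3*t*exp(6*t)]
  [-3*t^2*exp(6*t)/2 - 10*t*exp(6*t), -3*t^2*exp(6*t)/2 - t*exp(6*t), 3*t^2*exp(6*t)/2 + 4*t*exp(6*t) + exp(6*t)]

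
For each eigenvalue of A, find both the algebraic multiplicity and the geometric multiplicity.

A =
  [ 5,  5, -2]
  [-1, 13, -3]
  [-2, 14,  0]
λ = 6: alg = 3, geom = 1

Step 1 — factor the characteristic polynomial to read off the algebraic multiplicities:
  χ_A(x) = (x - 6)^3

Step 2 — compute geometric multiplicities via the rank-nullity identity g(λ) = n − rank(A − λI):
  rank(A − (6)·I) = 2, so dim ker(A − (6)·I) = n − 2 = 1

Summary:
  λ = 6: algebraic multiplicity = 3, geometric multiplicity = 1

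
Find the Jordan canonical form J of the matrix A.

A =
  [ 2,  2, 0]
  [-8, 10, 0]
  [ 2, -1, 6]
J_2(6) ⊕ J_1(6)

The characteristic polynomial is
  det(x·I − A) = x^3 - 18*x^2 + 108*x - 216 = (x - 6)^3

Eigenvalues and multiplicities (the geometric multiplicity of λ is n − rank(A − λI), which equals the number of Jordan blocks for λ):
  λ = 6: algebraic multiplicity = 3, geometric multiplicity = 2

Determining the block sizes for each eigenvalue:
  λ = 6: 2 blocks summing to 3 forces exactly one block of size 2 and the rest size 1 → block sizes [2, 1]

Assembling the blocks gives a Jordan form
J =
  [6, 1, 0]
  [0, 6, 0]
  [0, 0, 6]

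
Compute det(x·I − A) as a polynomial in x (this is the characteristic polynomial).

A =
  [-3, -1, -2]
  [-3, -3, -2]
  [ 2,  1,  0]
x^3 + 6*x^2 + 12*x + 8

Expanding det(x·I − A) (e.g. by cofactor expansion or by noting that A is similar to its Jordan form J, which has the same characteristic polynomial as A) gives
  χ_A(x) = x^3 + 6*x^2 + 12*x + 8
which factors as (x + 2)^3. The eigenvalues (with algebraic multiplicities) are λ = -2 with multiplicity 3.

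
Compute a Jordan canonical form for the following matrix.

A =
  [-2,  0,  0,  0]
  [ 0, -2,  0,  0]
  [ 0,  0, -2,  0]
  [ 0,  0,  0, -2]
J_1(-2) ⊕ J_1(-2) ⊕ J_1(-2) ⊕ J_1(-2)

The characteristic polynomial is
  det(x·I − A) = x^4 + 8*x^3 + 24*x^2 + 32*x + 16 = (x + 2)^4

Eigenvalues and multiplicities (the geometric multiplicity of λ is n − rank(A − λI), which equals the number of Jordan blocks for λ):
  λ = -2: algebraic multiplicity = 4, geometric multiplicity = 4

Determining the block sizes for each eigenvalue:
  λ = -2: gm = am = 4, so every block has size 1 → block sizes [1, 1, 1, 1]

Assembling the blocks gives a Jordan form
J =
  [-2,  0,  0,  0]
  [ 0, -2,  0,  0]
  [ 0,  0, -2,  0]
  [ 0,  0,  0, -2]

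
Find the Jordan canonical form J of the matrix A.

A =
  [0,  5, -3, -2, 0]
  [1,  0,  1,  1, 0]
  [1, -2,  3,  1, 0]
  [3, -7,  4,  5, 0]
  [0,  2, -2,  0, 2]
J_2(2) ⊕ J_2(2) ⊕ J_1(2)

The characteristic polynomial is
  det(x·I − A) = x^5 - 10*x^4 + 40*x^3 - 80*x^2 + 80*x - 32 = (x - 2)^5

Eigenvalues and multiplicities (the geometric multiplicity of λ is n − rank(A − λI), which equals the number of Jordan blocks for λ):
  λ = 2: algebraic multiplicity = 5, geometric multiplicity = 3

Determining the block sizes for each eigenvalue:
  λ = 2: with am = 5 and gm = 3, the partition is not yet determined (e.g. several partitions of 5 into 3 parts exist). Let N = A − (2)·I. Computing rank(N^1) = 2, rank(N^2) = 0; the number of blocks of size ≥ j is rank(N^{j−1}) − rank(N^j), giving [3, 2]. So we have 2 block(s) of size 2, 1 block(s) of size 1 → block sizes [2, 2, 1]

Assembling the blocks gives a Jordan form
J =
  [2, 1, 0, 0, 0]
  [0, 2, 0, 0, 0]
  [0, 0, 2, 1, 0]
  [0, 0, 0, 2, 0]
  [0, 0, 0, 0, 2]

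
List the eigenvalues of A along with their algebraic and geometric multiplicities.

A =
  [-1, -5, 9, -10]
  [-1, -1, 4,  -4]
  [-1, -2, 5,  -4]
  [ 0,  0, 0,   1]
λ = 1: alg = 4, geom = 2

Step 1 — factor the characteristic polynomial to read off the algebraic multiplicities:
  χ_A(x) = (x - 1)^4

Step 2 — compute geometric multiplicities via the rank-nullity identity g(λ) = n − rank(A − λI):
  rank(A − (1)·I) = 2, so dim ker(A − (1)·I) = n − 2 = 2

Summary:
  λ = 1: algebraic multiplicity = 4, geometric multiplicity = 2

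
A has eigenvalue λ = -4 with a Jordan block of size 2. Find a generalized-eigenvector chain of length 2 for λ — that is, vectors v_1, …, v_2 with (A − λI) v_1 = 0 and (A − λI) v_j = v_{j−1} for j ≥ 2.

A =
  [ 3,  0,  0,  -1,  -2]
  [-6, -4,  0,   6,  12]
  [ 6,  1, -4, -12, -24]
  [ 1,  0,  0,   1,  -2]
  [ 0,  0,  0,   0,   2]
A Jordan chain for λ = -4 of length 2:
v_1 = (0, 0, 1, 0, 0)ᵀ
v_2 = (0, 1, 0, 0, 0)ᵀ

Let N = A − (-4)·I. We want v_2 with N^2 v_2 = 0 but N^1 v_2 ≠ 0; then v_{j-1} := N · v_j for j = 2, …, 2.

Pick v_2 = (0, 1, 0, 0, 0)ᵀ.
Then v_1 = N · v_2 = (0, 0, 1, 0, 0)ᵀ.

Sanity check: (A − (-4)·I) v_1 = (0, 0, 0, 0, 0)ᵀ = 0. ✓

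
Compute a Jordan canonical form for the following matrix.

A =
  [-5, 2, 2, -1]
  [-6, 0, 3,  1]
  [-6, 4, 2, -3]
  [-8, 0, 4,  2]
J_1(-1) ⊕ J_3(0)

The characteristic polynomial is
  det(x·I − A) = x^4 + x^3 = x^3*(x + 1)

Eigenvalues and multiplicities (the geometric multiplicity of λ is n − rank(A − λI), which equals the number of Jordan blocks for λ):
  λ = -1: algebraic multiplicity = 1, geometric multiplicity = 1
  λ = 0: algebraic multiplicity = 3, geometric multiplicity = 1

Determining the block sizes for each eigenvalue:
  λ = -1: one block (gm = 1), so the single block has size am = 1 → block sizes [1]
  λ = 0: one block (gm = 1), so the single block has size am = 3 → block sizes [3]

Assembling the blocks gives a Jordan form
J =
  [-1, 0, 0, 0]
  [ 0, 0, 1, 0]
  [ 0, 0, 0, 1]
  [ 0, 0, 0, 0]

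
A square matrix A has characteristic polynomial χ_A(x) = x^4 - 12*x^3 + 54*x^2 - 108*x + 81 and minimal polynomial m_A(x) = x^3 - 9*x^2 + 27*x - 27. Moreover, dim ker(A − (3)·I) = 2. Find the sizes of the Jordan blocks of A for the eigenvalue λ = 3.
Block sizes for λ = 3: [3, 1]

Step 1 — from the characteristic polynomial, algebraic multiplicity of λ = 3 is 4. From dim ker(A − (3)·I) = 2, there are exactly 2 Jordan blocks for λ = 3.
Step 2 — from the minimal polynomial, the factor (x − 3)^3 tells us the largest block for λ = 3 has size 3.
Step 3 — with total size 4, 2 blocks, and largest block 3, the block sizes (in nonincreasing order) are [3, 1].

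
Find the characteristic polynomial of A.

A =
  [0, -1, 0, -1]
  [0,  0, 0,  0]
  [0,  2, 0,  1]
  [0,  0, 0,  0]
x^4

Expanding det(x·I − A) (e.g. by cofactor expansion or by noting that A is similar to its Jordan form J, which has the same characteristic polynomial as A) gives
  χ_A(x) = x^4
which factors as x^4. The eigenvalues (with algebraic multiplicities) are λ = 0 with multiplicity 4.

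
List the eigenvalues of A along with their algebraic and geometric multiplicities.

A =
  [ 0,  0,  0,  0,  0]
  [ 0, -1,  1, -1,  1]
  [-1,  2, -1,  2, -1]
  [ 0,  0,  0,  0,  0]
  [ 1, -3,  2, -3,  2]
λ = 0: alg = 5, geom = 3

Step 1 — factor the characteristic polynomial to read off the algebraic multiplicities:
  χ_A(x) = x^5

Step 2 — compute geometric multiplicities via the rank-nullity identity g(λ) = n − rank(A − λI):
  rank(A − (0)·I) = 2, so dim ker(A − (0)·I) = n − 2 = 3

Summary:
  λ = 0: algebraic multiplicity = 5, geometric multiplicity = 3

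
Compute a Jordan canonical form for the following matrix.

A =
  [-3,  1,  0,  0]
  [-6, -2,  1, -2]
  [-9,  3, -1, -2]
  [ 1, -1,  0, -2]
J_3(-2) ⊕ J_1(-2)

The characteristic polynomial is
  det(x·I − A) = x^4 + 8*x^3 + 24*x^2 + 32*x + 16 = (x + 2)^4

Eigenvalues and multiplicities (the geometric multiplicity of λ is n − rank(A − λI), which equals the number of Jordan blocks for λ):
  λ = -2: algebraic multiplicity = 4, geometric multiplicity = 2

Determining the block sizes for each eigenvalue:
  λ = -2: with am = 4 and gm = 2, the partition is not yet determined (e.g. several partitions of 4 into 2 parts exist). Let N = A − (-2)·I. Computing rank(N^1) = 2, rank(N^2) = 1, rank(N^3) = 0; the number of blocks of size ≥ j is rank(N^{j−1}) − rank(N^j), giving [2, 1, 1]. So we have 1 block(s) of size 3, 1 block(s) of size 1 → block sizes [3, 1]

Assembling the blocks gives a Jordan form
J =
  [-2,  1,  0,  0]
  [ 0, -2,  1,  0]
  [ 0,  0, -2,  0]
  [ 0,  0,  0, -2]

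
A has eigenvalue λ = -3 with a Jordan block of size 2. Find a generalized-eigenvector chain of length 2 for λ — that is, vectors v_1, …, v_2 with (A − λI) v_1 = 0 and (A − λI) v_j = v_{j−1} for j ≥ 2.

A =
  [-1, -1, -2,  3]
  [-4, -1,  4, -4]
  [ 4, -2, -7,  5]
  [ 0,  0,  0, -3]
A Jordan chain for λ = -3 of length 2:
v_1 = (2, -4, 4, 0)ᵀ
v_2 = (1, 0, 0, 0)ᵀ

Let N = A − (-3)·I. We want v_2 with N^2 v_2 = 0 but N^1 v_2 ≠ 0; then v_{j-1} := N · v_j for j = 2, …, 2.

Pick v_2 = (1, 0, 0, 0)ᵀ.
Then v_1 = N · v_2 = (2, -4, 4, 0)ᵀ.

Sanity check: (A − (-3)·I) v_1 = (0, 0, 0, 0)ᵀ = 0. ✓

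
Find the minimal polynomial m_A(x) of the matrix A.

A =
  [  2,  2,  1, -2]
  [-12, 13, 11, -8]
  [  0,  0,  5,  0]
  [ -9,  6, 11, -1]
x^3 - 14*x^2 + 65*x - 100

The characteristic polynomial is χ_A(x) = (x - 5)^3*(x - 4), so the eigenvalues are known. The minimal polynomial is
  m_A(x) = Π_λ (x − λ)^{k_λ}
where k_λ is the size of the *largest* Jordan block for λ (equivalently, the smallest k with (A − λI)^k v = 0 for every generalised eigenvector v of λ).

  λ = 4: largest Jordan block has size 1, contributing (x − 4)
  λ = 5: largest Jordan block has size 2, contributing (x − 5)^2

So m_A(x) = (x - 5)^2*(x - 4) = x^3 - 14*x^2 + 65*x - 100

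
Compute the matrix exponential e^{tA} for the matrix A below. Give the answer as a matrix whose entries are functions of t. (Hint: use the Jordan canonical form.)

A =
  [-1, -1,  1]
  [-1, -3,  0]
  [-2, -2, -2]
e^{tA} =
  [t*exp(-2*t) + exp(-2*t), -t^2*exp(-2*t) - t*exp(-2*t), t^2*exp(-2*t)/2 + t*exp(-2*t)]
  [-t*exp(-2*t), t^2*exp(-2*t) - t*exp(-2*t) + exp(-2*t), -t^2*exp(-2*t)/2]
  [-2*t*exp(-2*t), 2*t^2*exp(-2*t) - 2*t*exp(-2*t), -t^2*exp(-2*t) + exp(-2*t)]

Strategy: write A = P · J · P⁻¹ where J is a Jordan canonical form, so e^{tA} = P · e^{tJ} · P⁻¹, and e^{tJ} can be computed block-by-block.

A has Jordan form
J =
  [-2,  1,  0]
  [ 0, -2,  1]
  [ 0,  0, -2]
(up to reordering of blocks).

Per-block formulas:
  For a 3×3 Jordan block J_3(-2): exp(t · J_3(-2)) = e^(-2t)·(I + t·N + (t^2/2)·N^2), where N is the 3×3 nilpotent shift.

After assembling e^{tJ} and conjugating by P, we get:

e^{tA} =
  [t*exp(-2*t) + exp(-2*t), -t^2*exp(-2*t) - t*exp(-2*t), t^2*exp(-2*t)/2 + t*exp(-2*t)]
  [-t*exp(-2*t), t^2*exp(-2*t) - t*exp(-2*t) + exp(-2*t), -t^2*exp(-2*t)/2]
  [-2*t*exp(-2*t), 2*t^2*exp(-2*t) - 2*t*exp(-2*t), -t^2*exp(-2*t) + exp(-2*t)]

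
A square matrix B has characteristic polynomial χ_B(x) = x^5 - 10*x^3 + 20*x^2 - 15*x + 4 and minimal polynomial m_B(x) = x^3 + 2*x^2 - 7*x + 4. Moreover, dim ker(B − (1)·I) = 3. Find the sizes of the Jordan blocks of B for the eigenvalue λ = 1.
Block sizes for λ = 1: [2, 1, 1]

Step 1 — from the characteristic polynomial, algebraic multiplicity of λ = 1 is 4. From dim ker(B − (1)·I) = 3, there are exactly 3 Jordan blocks for λ = 1.
Step 2 — from the minimal polynomial, the factor (x − 1)^2 tells us the largest block for λ = 1 has size 2.
Step 3 — with total size 4, 3 blocks, and largest block 2, the block sizes (in nonincreasing order) are [2, 1, 1].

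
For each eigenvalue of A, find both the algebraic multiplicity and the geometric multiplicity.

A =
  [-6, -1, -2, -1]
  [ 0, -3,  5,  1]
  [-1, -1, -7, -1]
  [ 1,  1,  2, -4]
λ = -5: alg = 4, geom = 2

Step 1 — factor the characteristic polynomial to read off the algebraic multiplicities:
  χ_A(x) = (x + 5)^4

Step 2 — compute geometric multiplicities via the rank-nullity identity g(λ) = n − rank(A − λI):
  rank(A − (-5)·I) = 2, so dim ker(A − (-5)·I) = n − 2 = 2

Summary:
  λ = -5: algebraic multiplicity = 4, geometric multiplicity = 2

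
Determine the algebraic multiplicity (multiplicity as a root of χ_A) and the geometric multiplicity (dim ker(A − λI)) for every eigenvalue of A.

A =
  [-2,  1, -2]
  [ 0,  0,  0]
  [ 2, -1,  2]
λ = 0: alg = 3, geom = 2

Step 1 — factor the characteristic polynomial to read off the algebraic multiplicities:
  χ_A(x) = x^3

Step 2 — compute geometric multiplicities via the rank-nullity identity g(λ) = n − rank(A − λI):
  rank(A − (0)·I) = 1, so dim ker(A − (0)·I) = n − 1 = 2

Summary:
  λ = 0: algebraic multiplicity = 3, geometric multiplicity = 2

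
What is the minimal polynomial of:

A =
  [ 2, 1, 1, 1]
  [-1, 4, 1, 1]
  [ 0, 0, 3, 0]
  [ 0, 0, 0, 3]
x^2 - 6*x + 9

The characteristic polynomial is χ_A(x) = (x - 3)^4, so the eigenvalues are known. The minimal polynomial is
  m_A(x) = Π_λ (x − λ)^{k_λ}
where k_λ is the size of the *largest* Jordan block for λ (equivalently, the smallest k with (A − λI)^k v = 0 for every generalised eigenvector v of λ).

  λ = 3: largest Jordan block has size 2, contributing (x − 3)^2

So m_A(x) = (x - 3)^2 = x^2 - 6*x + 9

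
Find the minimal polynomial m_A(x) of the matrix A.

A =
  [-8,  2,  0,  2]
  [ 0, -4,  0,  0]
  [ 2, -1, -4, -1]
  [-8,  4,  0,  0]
x^2 + 8*x + 16

The characteristic polynomial is χ_A(x) = (x + 4)^4, so the eigenvalues are known. The minimal polynomial is
  m_A(x) = Π_λ (x − λ)^{k_λ}
where k_λ is the size of the *largest* Jordan block for λ (equivalently, the smallest k with (A − λI)^k v = 0 for every generalised eigenvector v of λ).

  λ = -4: largest Jordan block has size 2, contributing (x + 4)^2

So m_A(x) = (x + 4)^2 = x^2 + 8*x + 16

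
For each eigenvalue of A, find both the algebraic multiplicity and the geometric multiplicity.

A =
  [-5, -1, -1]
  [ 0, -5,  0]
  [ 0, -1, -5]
λ = -5: alg = 3, geom = 1

Step 1 — factor the characteristic polynomial to read off the algebraic multiplicities:
  χ_A(x) = (x + 5)^3

Step 2 — compute geometric multiplicities via the rank-nullity identity g(λ) = n − rank(A − λI):
  rank(A − (-5)·I) = 2, so dim ker(A − (-5)·I) = n − 2 = 1

Summary:
  λ = -5: algebraic multiplicity = 3, geometric multiplicity = 1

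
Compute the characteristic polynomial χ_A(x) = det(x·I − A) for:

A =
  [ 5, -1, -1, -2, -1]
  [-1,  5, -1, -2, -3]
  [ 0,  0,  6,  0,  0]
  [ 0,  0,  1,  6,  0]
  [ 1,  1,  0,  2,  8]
x^5 - 30*x^4 + 360*x^3 - 2160*x^2 + 6480*x - 7776

Expanding det(x·I − A) (e.g. by cofactor expansion or by noting that A is similar to its Jordan form J, which has the same characteristic polynomial as A) gives
  χ_A(x) = x^5 - 30*x^4 + 360*x^3 - 2160*x^2 + 6480*x - 7776
which factors as (x - 6)^5. The eigenvalues (with algebraic multiplicities) are λ = 6 with multiplicity 5.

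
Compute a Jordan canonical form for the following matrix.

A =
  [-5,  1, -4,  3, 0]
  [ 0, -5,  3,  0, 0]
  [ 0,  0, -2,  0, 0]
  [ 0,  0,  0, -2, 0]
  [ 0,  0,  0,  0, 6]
J_2(-5) ⊕ J_1(-2) ⊕ J_1(-2) ⊕ J_1(6)

The characteristic polynomial is
  det(x·I − A) = x^5 + 8*x^4 - 15*x^3 - 274*x^2 - 740*x - 600 = (x - 6)*(x + 2)^2*(x + 5)^2

Eigenvalues and multiplicities (the geometric multiplicity of λ is n − rank(A − λI), which equals the number of Jordan blocks for λ):
  λ = -5: algebraic multiplicity = 2, geometric multiplicity = 1
  λ = -2: algebraic multiplicity = 2, geometric multiplicity = 2
  λ = 6: algebraic multiplicity = 1, geometric multiplicity = 1

Determining the block sizes for each eigenvalue:
  λ = -5: one block (gm = 1), so the single block has size am = 2 → block sizes [2]
  λ = -2: gm = am = 2, so every block has size 1 → block sizes [1, 1]
  λ = 6: one block (gm = 1), so the single block has size am = 1 → block sizes [1]

Assembling the blocks gives a Jordan form
J =
  [-5,  1,  0,  0, 0]
  [ 0, -5,  0,  0, 0]
  [ 0,  0, -2,  0, 0]
  [ 0,  0,  0, -2, 0]
  [ 0,  0,  0,  0, 6]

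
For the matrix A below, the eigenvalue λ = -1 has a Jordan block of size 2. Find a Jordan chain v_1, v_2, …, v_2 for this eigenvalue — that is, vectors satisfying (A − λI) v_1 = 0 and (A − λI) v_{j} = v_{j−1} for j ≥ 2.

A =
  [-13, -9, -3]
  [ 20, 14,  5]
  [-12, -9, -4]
A Jordan chain for λ = -1 of length 2:
v_1 = (-12, 20, -12)ᵀ
v_2 = (1, 0, 0)ᵀ

Let N = A − (-1)·I. We want v_2 with N^2 v_2 = 0 but N^1 v_2 ≠ 0; then v_{j-1} := N · v_j for j = 2, …, 2.

Pick v_2 = (1, 0, 0)ᵀ.
Then v_1 = N · v_2 = (-12, 20, -12)ᵀ.

Sanity check: (A − (-1)·I) v_1 = (0, 0, 0)ᵀ = 0. ✓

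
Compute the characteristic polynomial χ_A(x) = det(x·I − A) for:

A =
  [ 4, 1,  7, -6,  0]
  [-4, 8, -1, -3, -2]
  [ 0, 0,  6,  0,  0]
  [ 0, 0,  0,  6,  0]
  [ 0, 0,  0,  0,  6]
x^5 - 30*x^4 + 360*x^3 - 2160*x^2 + 6480*x - 7776

Expanding det(x·I − A) (e.g. by cofactor expansion or by noting that A is similar to its Jordan form J, which has the same characteristic polynomial as A) gives
  χ_A(x) = x^5 - 30*x^4 + 360*x^3 - 2160*x^2 + 6480*x - 7776
which factors as (x - 6)^5. The eigenvalues (with algebraic multiplicities) are λ = 6 with multiplicity 5.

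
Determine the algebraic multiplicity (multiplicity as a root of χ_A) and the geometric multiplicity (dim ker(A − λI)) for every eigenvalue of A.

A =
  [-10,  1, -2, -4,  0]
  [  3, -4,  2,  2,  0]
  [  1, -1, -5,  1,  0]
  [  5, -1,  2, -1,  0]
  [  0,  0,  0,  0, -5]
λ = -5: alg = 5, geom = 3

Step 1 — factor the characteristic polynomial to read off the algebraic multiplicities:
  χ_A(x) = (x + 5)^5

Step 2 — compute geometric multiplicities via the rank-nullity identity g(λ) = n − rank(A − λI):
  rank(A − (-5)·I) = 2, so dim ker(A − (-5)·I) = n − 2 = 3

Summary:
  λ = -5: algebraic multiplicity = 5, geometric multiplicity = 3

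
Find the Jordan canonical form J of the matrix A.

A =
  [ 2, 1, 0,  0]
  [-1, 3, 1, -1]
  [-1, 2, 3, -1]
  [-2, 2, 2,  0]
J_3(2) ⊕ J_1(2)

The characteristic polynomial is
  det(x·I − A) = x^4 - 8*x^3 + 24*x^2 - 32*x + 16 = (x - 2)^4

Eigenvalues and multiplicities (the geometric multiplicity of λ is n − rank(A − λI), which equals the number of Jordan blocks for λ):
  λ = 2: algebraic multiplicity = 4, geometric multiplicity = 2

Determining the block sizes for each eigenvalue:
  λ = 2: with am = 4 and gm = 2, the partition is not yet determined (e.g. several partitions of 4 into 2 parts exist). Let N = A − (2)·I. Computing rank(N^1) = 2, rank(N^2) = 1, rank(N^3) = 0; the number of blocks of size ≥ j is rank(N^{j−1}) − rank(N^j), giving [2, 1, 1]. So we have 1 block(s) of size 3, 1 block(s) of size 1 → block sizes [3, 1]

Assembling the blocks gives a Jordan form
J =
  [2, 1, 0, 0]
  [0, 2, 1, 0]
  [0, 0, 2, 0]
  [0, 0, 0, 2]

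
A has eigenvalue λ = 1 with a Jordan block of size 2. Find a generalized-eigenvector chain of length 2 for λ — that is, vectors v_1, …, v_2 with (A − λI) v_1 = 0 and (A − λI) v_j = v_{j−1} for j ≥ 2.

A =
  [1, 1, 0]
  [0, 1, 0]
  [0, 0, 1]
A Jordan chain for λ = 1 of length 2:
v_1 = (1, 0, 0)ᵀ
v_2 = (0, 1, 0)ᵀ

Let N = A − (1)·I. We want v_2 with N^2 v_2 = 0 but N^1 v_2 ≠ 0; then v_{j-1} := N · v_j for j = 2, …, 2.

Pick v_2 = (0, 1, 0)ᵀ.
Then v_1 = N · v_2 = (1, 0, 0)ᵀ.

Sanity check: (A − (1)·I) v_1 = (0, 0, 0)ᵀ = 0. ✓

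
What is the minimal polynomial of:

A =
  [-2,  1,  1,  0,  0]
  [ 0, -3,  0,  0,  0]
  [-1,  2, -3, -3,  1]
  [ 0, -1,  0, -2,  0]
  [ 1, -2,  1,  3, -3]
x^3 + 8*x^2 + 21*x + 18

The characteristic polynomial is χ_A(x) = (x + 2)^2*(x + 3)^3, so the eigenvalues are known. The minimal polynomial is
  m_A(x) = Π_λ (x − λ)^{k_λ}
where k_λ is the size of the *largest* Jordan block for λ (equivalently, the smallest k with (A − λI)^k v = 0 for every generalised eigenvector v of λ).

  λ = -3: largest Jordan block has size 2, contributing (x + 3)^2
  λ = -2: largest Jordan block has size 1, contributing (x + 2)

So m_A(x) = (x + 2)*(x + 3)^2 = x^3 + 8*x^2 + 21*x + 18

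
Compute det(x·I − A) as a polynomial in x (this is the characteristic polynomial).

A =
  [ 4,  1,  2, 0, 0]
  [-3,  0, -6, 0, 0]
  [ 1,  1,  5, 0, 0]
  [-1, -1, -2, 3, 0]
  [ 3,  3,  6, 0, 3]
x^5 - 15*x^4 + 90*x^3 - 270*x^2 + 405*x - 243

Expanding det(x·I − A) (e.g. by cofactor expansion or by noting that A is similar to its Jordan form J, which has the same characteristic polynomial as A) gives
  χ_A(x) = x^5 - 15*x^4 + 90*x^3 - 270*x^2 + 405*x - 243
which factors as (x - 3)^5. The eigenvalues (with algebraic multiplicities) are λ = 3 with multiplicity 5.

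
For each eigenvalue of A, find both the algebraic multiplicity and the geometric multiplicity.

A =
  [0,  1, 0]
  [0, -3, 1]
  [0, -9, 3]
λ = 0: alg = 3, geom = 1

Step 1 — factor the characteristic polynomial to read off the algebraic multiplicities:
  χ_A(x) = x^3

Step 2 — compute geometric multiplicities via the rank-nullity identity g(λ) = n − rank(A − λI):
  rank(A − (0)·I) = 2, so dim ker(A − (0)·I) = n − 2 = 1

Summary:
  λ = 0: algebraic multiplicity = 3, geometric multiplicity = 1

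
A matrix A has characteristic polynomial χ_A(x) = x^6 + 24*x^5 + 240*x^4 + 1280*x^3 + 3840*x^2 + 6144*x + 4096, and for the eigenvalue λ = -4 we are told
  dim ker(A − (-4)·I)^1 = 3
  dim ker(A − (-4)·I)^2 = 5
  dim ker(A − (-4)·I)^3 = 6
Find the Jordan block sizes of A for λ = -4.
Block sizes for λ = -4: [3, 2, 1]

From the dimensions of kernels of powers, the number of Jordan blocks of size at least j is d_j − d_{j−1} where d_j = dim ker(N^j) (with d_0 = 0). Computing the differences gives [3, 2, 1].
The number of blocks of size exactly k is (#blocks of size ≥ k) − (#blocks of size ≥ k + 1), so the partition is: 1 block(s) of size 1, 1 block(s) of size 2, 1 block(s) of size 3.
In nonincreasing order the block sizes are [3, 2, 1].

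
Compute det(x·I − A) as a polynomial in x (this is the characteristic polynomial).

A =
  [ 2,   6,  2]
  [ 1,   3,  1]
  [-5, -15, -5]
x^3

Expanding det(x·I − A) (e.g. by cofactor expansion or by noting that A is similar to its Jordan form J, which has the same characteristic polynomial as A) gives
  χ_A(x) = x^3
which factors as x^3. The eigenvalues (with algebraic multiplicities) are λ = 0 with multiplicity 3.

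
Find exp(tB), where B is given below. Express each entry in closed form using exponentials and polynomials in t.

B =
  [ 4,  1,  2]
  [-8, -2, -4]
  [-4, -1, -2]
e^{tB} =
  [4*t + 1, t, 2*t]
  [-8*t, 1 - 2*t, -4*t]
  [-4*t, -t, 1 - 2*t]

Strategy: write B = P · J · P⁻¹ where J is a Jordan canonical form, so e^{tB} = P · e^{tJ} · P⁻¹, and e^{tJ} can be computed block-by-block.

B has Jordan form
J =
  [0, 1, 0]
  [0, 0, 0]
  [0, 0, 0]
(up to reordering of blocks).

Per-block formulas:
  For a 1×1 block at λ = 0: exp(t · [0]) = [e^(0t)].
  For a 2×2 Jordan block J_2(0): exp(t · J_2(0)) = e^(0t)·(I + t·N), where N is the 2×2 nilpotent shift.

After assembling e^{tJ} and conjugating by P, we get:

e^{tB} =
  [4*t + 1, t, 2*t]
  [-8*t, 1 - 2*t, -4*t]
  [-4*t, -t, 1 - 2*t]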